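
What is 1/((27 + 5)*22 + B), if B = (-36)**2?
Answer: 1/2000 ≈ 0.00050000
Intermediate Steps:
B = 1296
1/((27 + 5)*22 + B) = 1/((27 + 5)*22 + 1296) = 1/(32*22 + 1296) = 1/(704 + 1296) = 1/2000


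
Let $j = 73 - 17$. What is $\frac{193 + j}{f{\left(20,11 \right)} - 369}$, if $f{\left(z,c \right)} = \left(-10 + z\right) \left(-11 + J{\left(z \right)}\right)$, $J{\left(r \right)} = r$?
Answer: $- \frac{83}{93} \approx -0.89247$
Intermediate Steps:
$j = 56$ ($j = 73 - 17 = 56$)
$f{\left(z,c \right)} = \left(-11 + z\right) \left(-10 + z\right)$ ($f{\left(z,c \right)} = \left(-10 + z\right) \left(-11 + z\right) = \left(-11 + z\right) \left(-10 + z\right)$)
$\frac{193 + j}{f{\left(20,11 \right)} - 369} = \frac{193 + 56}{\left(110 + 20^{2} - 420\right) - 369} = \frac{249}{\left(110 + 400 - 420\right) - 369} = \frac{249}{90 - 369} = \frac{249}{-279} = 249 \left(- \frac{1}{279}\right) = - \frac{83}{93}$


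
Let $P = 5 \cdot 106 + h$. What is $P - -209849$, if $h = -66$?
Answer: $210313$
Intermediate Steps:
$P = 464$ ($P = 5 \cdot 106 - 66 = 530 - 66 = 464$)
$P - -209849 = 464 - -209849 = 464 + 209849 = 210313$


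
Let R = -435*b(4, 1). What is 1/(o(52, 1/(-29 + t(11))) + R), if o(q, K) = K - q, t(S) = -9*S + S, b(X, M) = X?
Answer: -117/209665 ≈ -0.00055803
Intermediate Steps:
t(S) = -8*S
R = -1740 (R = -435*4 = -1740)
1/(o(52, 1/(-29 + t(11))) + R) = 1/((1/(-29 - 8*11) - 1*52) - 1740) = 1/((1/(-29 - 88) - 52) - 1740) = 1/((1/(-117) - 52) - 1740) = 1/((-1/117 - 52) - 1740) = 1/(-6085/117 - 1740) = 1/(-209665/117) = -117/209665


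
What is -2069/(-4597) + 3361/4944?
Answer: 25679653/22727568 ≈ 1.1299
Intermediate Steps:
-2069/(-4597) + 3361/4944 = -2069*(-1/4597) + 3361*(1/4944) = 2069/4597 + 3361/4944 = 25679653/22727568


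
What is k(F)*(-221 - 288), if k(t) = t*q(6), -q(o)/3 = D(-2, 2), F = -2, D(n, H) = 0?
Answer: 0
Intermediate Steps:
q(o) = 0 (q(o) = -3*0 = 0)
k(t) = 0 (k(t) = t*0 = 0)
k(F)*(-221 - 288) = 0*(-221 - 288) = 0*(-509) = 0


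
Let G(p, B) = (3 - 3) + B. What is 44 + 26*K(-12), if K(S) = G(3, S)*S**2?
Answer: -44884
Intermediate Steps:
G(p, B) = B (G(p, B) = 0 + B = B)
K(S) = S**3 (K(S) = S*S**2 = S**3)
44 + 26*K(-12) = 44 + 26*(-12)**3 = 44 + 26*(-1728) = 44 - 44928 = -44884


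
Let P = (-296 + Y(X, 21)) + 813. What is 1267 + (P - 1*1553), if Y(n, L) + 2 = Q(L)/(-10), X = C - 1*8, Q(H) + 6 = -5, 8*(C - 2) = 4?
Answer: 2301/10 ≈ 230.10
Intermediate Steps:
C = 5/2 (C = 2 + (1/8)*4 = 2 + 1/2 = 5/2 ≈ 2.5000)
Q(H) = -11 (Q(H) = -6 - 5 = -11)
X = -11/2 (X = 5/2 - 1*8 = 5/2 - 8 = -11/2 ≈ -5.5000)
Y(n, L) = -9/10 (Y(n, L) = -2 - 11/(-10) = -2 - 11*(-1/10) = -2 + 11/10 = -9/10)
P = 5161/10 (P = (-296 - 9/10) + 813 = -2969/10 + 813 = 5161/10 ≈ 516.10)
1267 + (P - 1*1553) = 1267 + (5161/10 - 1*1553) = 1267 + (5161/10 - 1553) = 1267 - 10369/10 = 2301/10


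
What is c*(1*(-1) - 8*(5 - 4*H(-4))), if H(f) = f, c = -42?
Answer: 7098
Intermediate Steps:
c*(1*(-1) - 8*(5 - 4*H(-4))) = -42*(1*(-1) - 8*(5 - 4*(-4))) = -42*(-1 - 8*(5 + 16)) = -42*(-1 - 8*21) = -42*(-1 - 168) = -42*(-169) = 7098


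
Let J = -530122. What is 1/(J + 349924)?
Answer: -1/180198 ≈ -5.5495e-6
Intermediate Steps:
1/(J + 349924) = 1/(-530122 + 349924) = 1/(-180198) = -1/180198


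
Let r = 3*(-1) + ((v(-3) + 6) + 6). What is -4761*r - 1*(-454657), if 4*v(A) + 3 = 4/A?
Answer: 1667863/4 ≈ 4.1697e+5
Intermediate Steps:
v(A) = -¾ + 1/A (v(A) = -¾ + (4/A)/4 = -¾ + 1/A)
r = 95/12 (r = 3*(-1) + (((-¾ + 1/(-3)) + 6) + 6) = -3 + (((-¾ - ⅓) + 6) + 6) = -3 + ((-13/12 + 6) + 6) = -3 + (59/12 + 6) = -3 + 131/12 = 95/12 ≈ 7.9167)
-4761*r - 1*(-454657) = -4761*95/12 - 1*(-454657) = -150765/4 + 454657 = 1667863/4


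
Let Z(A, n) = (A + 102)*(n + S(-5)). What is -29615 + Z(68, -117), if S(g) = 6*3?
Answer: -46445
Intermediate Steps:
S(g) = 18
Z(A, n) = (18 + n)*(102 + A) (Z(A, n) = (A + 102)*(n + 18) = (102 + A)*(18 + n) = (18 + n)*(102 + A))
-29615 + Z(68, -117) = -29615 + (1836 + 18*68 + 102*(-117) + 68*(-117)) = -29615 + (1836 + 1224 - 11934 - 7956) = -29615 - 16830 = -46445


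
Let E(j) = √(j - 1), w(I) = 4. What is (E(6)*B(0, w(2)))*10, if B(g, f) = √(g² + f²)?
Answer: 40*√5 ≈ 89.443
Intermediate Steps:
E(j) = √(-1 + j)
B(g, f) = √(f² + g²)
(E(6)*B(0, w(2)))*10 = (√(-1 + 6)*√(4² + 0²))*10 = (√5*√(16 + 0))*10 = (√5*√16)*10 = (√5*4)*10 = (4*√5)*10 = 40*√5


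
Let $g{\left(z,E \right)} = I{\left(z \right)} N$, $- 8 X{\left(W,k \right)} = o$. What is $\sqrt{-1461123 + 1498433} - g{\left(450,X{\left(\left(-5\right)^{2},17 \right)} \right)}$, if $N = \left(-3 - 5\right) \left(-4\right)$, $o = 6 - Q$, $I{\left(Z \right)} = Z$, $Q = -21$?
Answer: $-14400 + \sqrt{37310} \approx -14207.0$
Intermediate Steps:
$o = 27$ ($o = 6 - -21 = 6 + 21 = 27$)
$N = 32$ ($N = \left(-8\right) \left(-4\right) = 32$)
$X{\left(W,k \right)} = - \frac{27}{8}$ ($X{\left(W,k \right)} = \left(- \frac{1}{8}\right) 27 = - \frac{27}{8}$)
$g{\left(z,E \right)} = 32 z$ ($g{\left(z,E \right)} = z 32 = 32 z$)
$\sqrt{-1461123 + 1498433} - g{\left(450,X{\left(\left(-5\right)^{2},17 \right)} \right)} = \sqrt{-1461123 + 1498433} - 32 \cdot 450 = \sqrt{37310} - 14400 = -14400 + \sqrt{37310}$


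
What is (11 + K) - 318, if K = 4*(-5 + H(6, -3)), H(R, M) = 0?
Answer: -327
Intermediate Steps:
K = -20 (K = 4*(-5 + 0) = 4*(-5) = -20)
(11 + K) - 318 = (11 - 20) - 318 = -9 - 318 = -327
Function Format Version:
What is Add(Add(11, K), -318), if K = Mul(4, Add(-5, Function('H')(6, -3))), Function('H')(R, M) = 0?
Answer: -327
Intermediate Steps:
K = -20 (K = Mul(4, Add(-5, 0)) = Mul(4, -5) = -20)
Add(Add(11, K), -318) = Add(Add(11, -20), -318) = Add(-9, -318) = -327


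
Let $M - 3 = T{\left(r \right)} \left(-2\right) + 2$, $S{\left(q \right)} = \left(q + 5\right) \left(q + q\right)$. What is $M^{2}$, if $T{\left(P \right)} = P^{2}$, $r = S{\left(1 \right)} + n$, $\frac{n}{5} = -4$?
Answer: $15129$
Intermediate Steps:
$S{\left(q \right)} = 2 q \left(5 + q\right)$ ($S{\left(q \right)} = \left(5 + q\right) 2 q = 2 q \left(5 + q\right)$)
$n = -20$ ($n = 5 \left(-4\right) = -20$)
$r = -8$ ($r = 2 \cdot 1 \left(5 + 1\right) - 20 = 2 \cdot 1 \cdot 6 - 20 = 12 - 20 = -8$)
$M = -123$ ($M = 3 + \left(\left(-8\right)^{2} \left(-2\right) + 2\right) = 3 + \left(64 \left(-2\right) + 2\right) = 3 + \left(-128 + 2\right) = 3 - 126 = -123$)
$M^{2} = \left(-123\right)^{2} = 15129$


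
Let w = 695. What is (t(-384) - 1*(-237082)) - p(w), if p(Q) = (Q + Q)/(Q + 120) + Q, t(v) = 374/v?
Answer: 7397883695/31296 ≈ 2.3638e+5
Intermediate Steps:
p(Q) = Q + 2*Q/(120 + Q) (p(Q) = (2*Q)/(120 + Q) + Q = 2*Q/(120 + Q) + Q = Q + 2*Q/(120 + Q))
(t(-384) - 1*(-237082)) - p(w) = (374/(-384) - 1*(-237082)) - 695*(122 + 695)/(120 + 695) = (374*(-1/384) + 237082) - 695*817/815 = (-187/192 + 237082) - 695*817/815 = 45519557/192 - 1*113563/163 = 45519557/192 - 113563/163 = 7397883695/31296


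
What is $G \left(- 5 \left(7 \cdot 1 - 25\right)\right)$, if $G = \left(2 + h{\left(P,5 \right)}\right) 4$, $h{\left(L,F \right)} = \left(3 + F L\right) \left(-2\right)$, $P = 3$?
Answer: $-12240$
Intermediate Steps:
$h{\left(L,F \right)} = -6 - 2 F L$
$G = -136$ ($G = \left(2 - \left(6 + 10 \cdot 3\right)\right) 4 = \left(2 - 36\right) 4 = \left(-34\right) 4 = -136$)
$G \left(- 5 \left(7 \cdot 1 - 25\right)\right) = - 136 \left(- 5 \left(7 \cdot 1 - 25\right)\right) = - 136 \left(- 5 \left(7 - 25\right)\right) = - 136 \left(\left(-5\right) \left(-18\right)\right) = \left(-136\right) 90 = -12240$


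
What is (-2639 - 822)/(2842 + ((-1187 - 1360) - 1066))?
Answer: 3461/771 ≈ 4.4890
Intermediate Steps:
(-2639 - 822)/(2842 + ((-1187 - 1360) - 1066)) = -3461/(2842 + (-2547 - 1066)) = -3461/(2842 - 3613) = -3461/(-771) = -3461*(-1/771) = 3461/771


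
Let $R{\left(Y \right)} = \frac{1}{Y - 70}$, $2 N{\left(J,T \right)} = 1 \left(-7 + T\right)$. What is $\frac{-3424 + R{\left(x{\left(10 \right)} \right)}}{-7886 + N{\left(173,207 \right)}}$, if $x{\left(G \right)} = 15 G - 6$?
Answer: $\frac{253375}{576164} \approx 0.43976$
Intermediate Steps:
$N{\left(J,T \right)} = - \frac{7}{2} + \frac{T}{2}$ ($N{\left(J,T \right)} = \frac{1 \left(-7 + T\right)}{2} = \frac{-7 + T}{2} = - \frac{7}{2} + \frac{T}{2}$)
$x{\left(G \right)} = -6 + 15 G$
$R{\left(Y \right)} = \frac{1}{-70 + Y}$
$\frac{-3424 + R{\left(x{\left(10 \right)} \right)}}{-7886 + N{\left(173,207 \right)}} = \frac{-3424 + \frac{1}{-70 + \left(-6 + 15 \cdot 10\right)}}{-7886 + \left(- \frac{7}{2} + \frac{1}{2} \cdot 207\right)} = \frac{-3424 + \frac{1}{-70 + \left(-6 + 150\right)}}{-7886 + \left(- \frac{7}{2} + \frac{207}{2}\right)} = \frac{-3424 + \frac{1}{-70 + 144}}{-7886 + 100} = \frac{-3424 + \frac{1}{74}}{-7786} = \left(-3424 + \frac{1}{74}\right) \left(- \frac{1}{7786}\right) = \left(- \frac{253375}{74}\right) \left(- \frac{1}{7786}\right) = \frac{253375}{576164}$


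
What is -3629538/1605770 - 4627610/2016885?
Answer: -113471061991/24912718665 ≈ -4.5547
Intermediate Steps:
-3629538/1605770 - 4627610/2016885 = -3629538*1/1605770 - 4627610*1/2016885 = -1814769/802885 - 71194/31029 = -113471061991/24912718665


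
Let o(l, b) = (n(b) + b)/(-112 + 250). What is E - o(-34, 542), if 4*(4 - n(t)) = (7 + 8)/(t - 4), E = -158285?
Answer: -15669340379/98992 ≈ -1.5829e+5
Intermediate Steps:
n(t) = 4 - 15/(4*(-4 + t)) (n(t) = 4 - (7 + 8)/(4*(t - 4)) = 4 - 15/(4*(-4 + t)))
o(l, b) = b/138 + (-79 + 16*b)/(552*(-4 + b)) (o(l, b) = ((-79 + 16*b)/(4*(-4 + b)) + b)/(-112 + 250) = (b + (-79 + 16*b)/(4*(-4 + b)))/138 = (b + (-79 + 16*b)/(4*(-4 + b)))*(1/138) = b/138 + (-79 + 16*b)/(552*(-4 + b)))
E - o(-34, 542) = -158285 - (-79 + 4*542²)/(552*(-4 + 542)) = -158285 - (-79 + 4*293764)/(552*538) = -158285 - (-79 + 1175056)/(552*538) = -158285 - 1174977/(552*538) = -158285 - 1*391659/98992 = -158285 - 391659/98992 = -15669340379/98992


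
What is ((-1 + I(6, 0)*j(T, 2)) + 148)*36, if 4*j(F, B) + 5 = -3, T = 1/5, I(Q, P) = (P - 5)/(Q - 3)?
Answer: 5412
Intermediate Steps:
I(Q, P) = (-5 + P)/(-3 + Q)
T = 1/5 ≈ 0.20000
j(F, B) = -2 (j(F, B) = -5/4 + (1/4)*(-3) = -5/4 - 3/4 = -2)
((-1 + I(6, 0)*j(T, 2)) + 148)*36 = ((-1 + ((-5 + 0)/(-3 + 6))*(-2)) + 148)*36 = ((-1 + (-5/3)*(-2)) + 148)*36 = ((-1 + ((1/3)*(-5))*(-2)) + 148)*36 = ((-1 - 5/3*(-2)) + 148)*36 = ((-1 + 10/3) + 148)*36 = (7/3 + 148)*36 = (451/3)*36 = 5412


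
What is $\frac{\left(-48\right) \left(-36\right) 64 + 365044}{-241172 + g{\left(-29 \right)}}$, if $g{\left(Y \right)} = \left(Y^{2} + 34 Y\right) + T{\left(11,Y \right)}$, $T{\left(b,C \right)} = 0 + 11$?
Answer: $- \frac{237818}{120653} \approx -1.9711$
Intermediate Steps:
$T{\left(b,C \right)} = 11$
$g{\left(Y \right)} = 11 + Y^{2} + 34 Y$ ($g{\left(Y \right)} = \left(Y^{2} + 34 Y\right) + 11 = 11 + Y^{2} + 34 Y$)
$\frac{\left(-48\right) \left(-36\right) 64 + 365044}{-241172 + g{\left(-29 \right)}} = \frac{\left(-48\right) \left(-36\right) 64 + 365044}{-241172 + \left(11 + \left(-29\right)^{2} + 34 \left(-29\right)\right)} = \frac{1728 \cdot 64 + 365044}{-241172 + \left(11 + 841 - 986\right)} = \frac{110592 + 365044}{-241172 - 134} = \frac{475636}{-241306} = 475636 \left(- \frac{1}{241306}\right) = - \frac{237818}{120653}$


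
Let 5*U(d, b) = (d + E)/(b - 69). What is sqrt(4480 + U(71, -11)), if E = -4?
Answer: sqrt(1791933)/20 ≈ 66.932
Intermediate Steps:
U(d, b) = (-4 + d)/(5*(-69 + b)) (U(d, b) = ((d - 4)/(b - 69))/5 = ((-4 + d)/(-69 + b))/5 = (-4 + d)/(5*(-69 + b)))
sqrt(4480 + U(71, -11)) = sqrt(4480 + (-4 + 71)/(5*(-69 - 11))) = sqrt(4480 + (1/5)*67/(-80)) = sqrt(4480 + (1/5)*(-1/80)*67) = sqrt(4480 - 67/400) = sqrt(1791933/400) = sqrt(1791933)/20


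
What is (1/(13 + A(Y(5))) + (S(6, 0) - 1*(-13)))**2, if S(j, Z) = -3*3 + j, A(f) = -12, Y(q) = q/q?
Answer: 121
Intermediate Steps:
Y(q) = 1
S(j, Z) = -9 + j
(1/(13 + A(Y(5))) + (S(6, 0) - 1*(-13)))**2 = (1/(13 - 12) + ((-9 + 6) - 1*(-13)))**2 = (1/1 + (-3 + 13))**2 = (1 + 10)**2 = 11**2 = 121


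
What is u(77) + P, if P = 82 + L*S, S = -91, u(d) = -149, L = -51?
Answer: 4574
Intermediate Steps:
P = 4723 (P = 82 - 51*(-91) = 82 + 4641 = 4723)
u(77) + P = -149 + 4723 = 4574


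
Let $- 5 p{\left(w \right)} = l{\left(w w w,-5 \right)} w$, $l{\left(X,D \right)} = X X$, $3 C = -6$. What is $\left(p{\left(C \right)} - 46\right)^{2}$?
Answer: $\frac{10404}{25} \approx 416.16$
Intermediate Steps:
$C = -2$ ($C = \frac{1}{3} \left(-6\right) = -2$)
$l{\left(X,D \right)} = X^{2}$
$p{\left(w \right)} = - \frac{w^{7}}{5}$ ($p{\left(w \right)} = - \frac{\left(w w w\right)^{2} w}{5} = - \frac{\left(w^{2} w\right)^{2} w}{5} = - \frac{\left(w^{3}\right)^{2} w}{5} = - \frac{w^{6} w}{5} = - \frac{w^{7}}{5}$)
$\left(p{\left(C \right)} - 46\right)^{2} = \left(- \frac{\left(-2\right)^{7}}{5} - 46\right)^{2} = \left(\left(- \frac{1}{5}\right) \left(-128\right) - 46\right)^{2} = \left(\frac{128}{5} - 46\right)^{2} = \left(- \frac{102}{5}\right)^{2} = \frac{10404}{25}$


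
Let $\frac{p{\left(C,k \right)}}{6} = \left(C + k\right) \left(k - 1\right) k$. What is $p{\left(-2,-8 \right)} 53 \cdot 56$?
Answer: $-12821760$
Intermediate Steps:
$p{\left(C,k \right)} = 6 k \left(-1 + k\right) \left(C + k\right)$ ($p{\left(C,k \right)} = 6 \left(C + k\right) \left(k - 1\right) k = 6 \left(C + k\right) \left(-1 + k\right) k = 6 \left(-1 + k\right) \left(C + k\right) k = 6 k \left(-1 + k\right) \left(C + k\right)$)
$p{\left(-2,-8 \right)} 53 \cdot 56 = 6 \left(-8\right) \left(\left(-8\right)^{2} - -2 - -8 - -16\right) 53 \cdot 56 = 6 \left(-8\right) \left(64 + 2 + 8 + 16\right) 53 \cdot 56 = 6 \left(-8\right) 90 \cdot 53 \cdot 56 = \left(-4320\right) 53 \cdot 56 = \left(-228960\right) 56 = -12821760$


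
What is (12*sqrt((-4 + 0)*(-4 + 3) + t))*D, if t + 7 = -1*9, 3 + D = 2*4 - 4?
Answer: 24*I*sqrt(3) ≈ 41.569*I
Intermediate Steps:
D = 1 (D = -3 + (2*4 - 4) = -3 + (8 - 4) = -3 + 4 = 1)
t = -16 (t = -7 - 1*9 = -7 - 9 = -16)
(12*sqrt((-4 + 0)*(-4 + 3) + t))*D = (12*sqrt((-4 + 0)*(-4 + 3) - 16))*1 = (12*sqrt(-4*(-1) - 16))*1 = (12*sqrt(4 - 16))*1 = (12*sqrt(-12))*1 = (12*(2*I*sqrt(3)))*1 = (24*I*sqrt(3))*1 = 24*I*sqrt(3)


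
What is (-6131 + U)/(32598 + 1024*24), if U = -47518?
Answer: -17883/19058 ≈ -0.93835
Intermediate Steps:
(-6131 + U)/(32598 + 1024*24) = (-6131 - 47518)/(32598 + 1024*24) = -53649/(32598 + 24576) = -53649/57174 = -53649*1/57174 = -17883/19058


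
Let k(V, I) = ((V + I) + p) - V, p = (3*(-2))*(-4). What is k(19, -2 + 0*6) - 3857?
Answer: -3835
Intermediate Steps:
p = 24 (p = -6*(-4) = 24)
k(V, I) = 24 + I (k(V, I) = ((V + I) + 24) - V = ((I + V) + 24) - V = (24 + I + V) - V = 24 + I)
k(19, -2 + 0*6) - 3857 = (24 + (-2 + 0*6)) - 3857 = (24 + (-2 + 0)) - 3857 = (24 - 2) - 3857 = 22 - 3857 = -3835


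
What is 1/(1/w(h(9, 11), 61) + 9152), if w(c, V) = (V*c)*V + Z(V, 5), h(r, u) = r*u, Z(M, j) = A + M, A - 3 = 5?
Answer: 368448/3372036097 ≈ 0.00010927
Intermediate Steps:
A = 8 (A = 3 + 5 = 8)
Z(M, j) = 8 + M
w(c, V) = 8 + V + c*V² (w(c, V) = (V*c)*V + (8 + V) = c*V² + (8 + V) = 8 + V + c*V²)
1/(1/w(h(9, 11), 61) + 9152) = 1/(1/(8 + 61 + (9*11)*61²) + 9152) = 1/(1/(8 + 61 + 99*3721) + 9152) = 1/(1/(8 + 61 + 368379) + 9152) = 1/(1/368448 + 9152) = 1/(3372036097/368448) = 368448/3372036097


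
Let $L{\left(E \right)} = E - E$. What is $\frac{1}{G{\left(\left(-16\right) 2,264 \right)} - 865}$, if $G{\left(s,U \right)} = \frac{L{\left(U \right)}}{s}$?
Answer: $- \frac{1}{865} \approx -0.0011561$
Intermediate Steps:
$L{\left(E \right)} = 0$
$G{\left(s,U \right)} = 0$ ($G{\left(s,U \right)} = \frac{0}{s} = 0$)
$\frac{1}{G{\left(\left(-16\right) 2,264 \right)} - 865} = \frac{1}{0 - 865} = \frac{1}{-865} = - \frac{1}{865}$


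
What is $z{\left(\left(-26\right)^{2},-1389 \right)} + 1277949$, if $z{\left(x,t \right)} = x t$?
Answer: $338985$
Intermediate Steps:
$z{\left(x,t \right)} = t x$
$z{\left(\left(-26\right)^{2},-1389 \right)} + 1277949 = - 1389 \left(-26\right)^{2} + 1277949 = \left(-1389\right) 676 + 1277949 = -938964 + 1277949 = 338985$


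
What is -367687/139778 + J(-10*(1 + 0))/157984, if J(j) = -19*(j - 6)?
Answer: -906971414/345041993 ≈ -2.6286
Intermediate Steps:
J(j) = 114 - 19*j (J(j) = -19*(-6 + j) = 114 - 19*j)
-367687/139778 + J(-10*(1 + 0))/157984 = -367687/139778 + (114 - (-190)*(1 + 0))/157984 = -367687*1/139778 + (114 - (-190))*(1/157984) = -367687/139778 + (114 - 19*(-10))*(1/157984) = -367687/139778 + (114 + 190)*(1/157984) = -367687/139778 + 304*(1/157984) = -367687/139778 + 19/9874 = -906971414/345041993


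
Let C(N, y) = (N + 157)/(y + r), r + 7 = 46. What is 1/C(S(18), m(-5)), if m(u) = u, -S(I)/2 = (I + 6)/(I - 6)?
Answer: 2/9 ≈ 0.22222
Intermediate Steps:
r = 39 (r = -7 + 46 = 39)
S(I) = -2*(6 + I)/(-6 + I) (S(I) = -2*(I + 6)/(I - 6) = -2*(6 + I)/(-6 + I))
C(N, y) = (157 + N)/(39 + y) (C(N, y) = (N + 157)/(y + 39) = (157 + N)/(39 + y))
1/C(S(18), m(-5)) = 1/((157 + 2*(-6 - 1*18)/(-6 + 18))/(39 - 5)) = 1/((157 + 2*(-6 - 18)/12)/34) = 1/((157 + 2*(1/12)*(-24))/34) = 1/((157 - 4)/34) = 1/((1/34)*153) = 1/(9/2) = 2/9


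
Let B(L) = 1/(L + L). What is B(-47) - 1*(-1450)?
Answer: 136299/94 ≈ 1450.0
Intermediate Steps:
B(L) = 1/(2*L)
B(-47) - 1*(-1450) = (½)/(-47) - 1*(-1450) = (½)*(-1/47) + 1450 = -1/94 + 1450 = 136299/94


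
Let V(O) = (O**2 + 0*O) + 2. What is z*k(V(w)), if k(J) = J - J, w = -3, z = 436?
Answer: 0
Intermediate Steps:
V(O) = 2 + O**2 (V(O) = (O**2 + 0) + 2 = O**2 + 2 = 2 + O**2)
k(J) = 0
z*k(V(w)) = 436*0 = 0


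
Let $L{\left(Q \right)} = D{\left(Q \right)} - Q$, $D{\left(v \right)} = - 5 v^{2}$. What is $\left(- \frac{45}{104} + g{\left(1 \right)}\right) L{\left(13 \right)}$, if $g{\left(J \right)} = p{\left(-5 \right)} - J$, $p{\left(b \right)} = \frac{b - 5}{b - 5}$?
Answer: $\frac{1485}{4} \approx 371.25$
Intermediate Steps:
$p{\left(b \right)} = 1$ ($p{\left(b \right)} = \frac{-5 + b}{-5 + b} = 1$)
$L{\left(Q \right)} = - Q - 5 Q^{2}$ ($L{\left(Q \right)} = - 5 Q^{2} - Q = - Q - 5 Q^{2}$)
$g{\left(J \right)} = 1 - J$
$\left(- \frac{45}{104} + g{\left(1 \right)}\right) L{\left(13 \right)} = \left(- \frac{45}{104} + \left(1 - 1\right)\right) 13 \left(-1 - 65\right) = \left(\left(-45\right) \frac{1}{104} + \left(1 - 1\right)\right) 13 \left(-1 - 65\right) = \left(- \frac{45}{104} + 0\right) 13 \left(-66\right) = \left(- \frac{45}{104}\right) \left(-858\right) = \frac{1485}{4}$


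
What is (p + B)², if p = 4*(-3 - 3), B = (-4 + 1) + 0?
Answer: 729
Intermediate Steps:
B = -3 (B = -3 + 0 = -3)
p = -24 (p = 4*(-6) = -24)
(p + B)² = (-24 - 3)² = (-27)² = 729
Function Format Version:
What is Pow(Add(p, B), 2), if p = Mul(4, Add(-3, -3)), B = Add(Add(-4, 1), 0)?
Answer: 729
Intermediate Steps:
B = -3 (B = Add(-3, 0) = -3)
p = -24 (p = Mul(4, -6) = -24)
Pow(Add(p, B), 2) = Pow(Add(-24, -3), 2) = Pow(-27, 2) = 729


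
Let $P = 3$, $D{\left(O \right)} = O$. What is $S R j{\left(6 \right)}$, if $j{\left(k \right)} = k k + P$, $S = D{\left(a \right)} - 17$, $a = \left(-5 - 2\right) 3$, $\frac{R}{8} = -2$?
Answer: $23712$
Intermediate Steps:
$R = -16$ ($R = 8 \left(-2\right) = -16$)
$a = -21$ ($a = \left(-7\right) 3 = -21$)
$S = -38$ ($S = -21 - 17 = -38$)
$j{\left(k \right)} = 3 + k^{2}$ ($j{\left(k \right)} = k k + 3 = k^{2} + 3 = 3 + k^{2}$)
$S R j{\left(6 \right)} = \left(-38\right) \left(-16\right) \left(3 + 6^{2}\right) = 608 \left(3 + 36\right) = 608 \cdot 39 = 23712$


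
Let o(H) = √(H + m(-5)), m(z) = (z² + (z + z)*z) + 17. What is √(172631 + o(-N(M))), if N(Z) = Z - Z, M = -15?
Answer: √(172631 + 2*√23) ≈ 415.50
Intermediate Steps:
m(z) = 17 + 3*z² (m(z) = (z² + (2*z)*z) + 17 = (z² + 2*z²) + 17 = 3*z² + 17 = 17 + 3*z²)
N(Z) = 0
o(H) = √(92 + H) (o(H) = √(H + (17 + 3*(-5)²)) = √(H + (17 + 3*25)) = √(H + (17 + 75)) = √(H + 92) = √(92 + H))
√(172631 + o(-N(M))) = √(172631 + √(92 - 1*0)) = √(172631 + √(92 + 0)) = √(172631 + √92) = √(172631 + 2*√23)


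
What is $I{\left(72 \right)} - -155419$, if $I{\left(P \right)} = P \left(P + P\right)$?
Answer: $165787$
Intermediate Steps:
$I{\left(P \right)} = 2 P^{2}$ ($I{\left(P \right)} = P 2 P = 2 P^{2}$)
$I{\left(72 \right)} - -155419 = 2 \cdot 72^{2} - -155419 = 2 \cdot 5184 + 155419 = 10368 + 155419 = 165787$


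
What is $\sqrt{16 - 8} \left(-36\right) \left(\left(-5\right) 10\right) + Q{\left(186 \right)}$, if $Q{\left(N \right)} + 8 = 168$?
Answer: $160 + 3600 \sqrt{2} \approx 5251.2$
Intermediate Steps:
$Q{\left(N \right)} = 160$ ($Q{\left(N \right)} = -8 + 168 = 160$)
$\sqrt{16 - 8} \left(-36\right) \left(\left(-5\right) 10\right) + Q{\left(186 \right)} = \sqrt{16 - 8} \left(-36\right) \left(\left(-5\right) 10\right) + 160 = \sqrt{8} \left(-36\right) \left(-50\right) + 160 = 2 \sqrt{2} \left(-36\right) \left(-50\right) + 160 = - 72 \sqrt{2} \left(-50\right) + 160 = 3600 \sqrt{2} + 160 = 160 + 3600 \sqrt{2}$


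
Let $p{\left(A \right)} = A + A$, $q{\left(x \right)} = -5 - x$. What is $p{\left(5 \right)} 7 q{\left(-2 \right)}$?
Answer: $-210$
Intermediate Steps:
$p{\left(A \right)} = 2 A$
$p{\left(5 \right)} 7 q{\left(-2 \right)} = 2 \cdot 5 \cdot 7 \left(-5 - -2\right) = 10 \cdot 7 \left(-5 + 2\right) = 70 \left(-3\right) = -210$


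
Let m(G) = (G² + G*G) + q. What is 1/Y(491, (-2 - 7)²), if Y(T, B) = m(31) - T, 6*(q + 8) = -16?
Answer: 3/4261 ≈ 0.00070406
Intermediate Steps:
q = -32/3 (q = -8 + (⅙)*(-16) = -8 - 8/3 = -32/3 ≈ -10.667)
m(G) = -32/3 + 2*G² (m(G) = (G² + G*G) - 32/3 = (G² + G²) - 32/3 = 2*G² - 32/3 = -32/3 + 2*G²)
Y(T, B) = 5734/3 - T (Y(T, B) = (-32/3 + 2*31²) - T = (-32/3 + 2*961) - T = (-32/3 + 1922) - T = 5734/3 - T)
1/Y(491, (-2 - 7)²) = 1/(5734/3 - 1*491) = 1/(5734/3 - 491) = 1/(4261/3) = 3/4261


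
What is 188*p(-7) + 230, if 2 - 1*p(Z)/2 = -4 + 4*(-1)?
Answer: 3990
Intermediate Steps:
p(Z) = 20 (p(Z) = 4 - 2*(-4 + 4*(-1)) = 4 - 2*(-4 - 4) = 4 - 2*(-8) = 4 + 16 = 20)
188*p(-7) + 230 = 188*20 + 230 = 3760 + 230 = 3990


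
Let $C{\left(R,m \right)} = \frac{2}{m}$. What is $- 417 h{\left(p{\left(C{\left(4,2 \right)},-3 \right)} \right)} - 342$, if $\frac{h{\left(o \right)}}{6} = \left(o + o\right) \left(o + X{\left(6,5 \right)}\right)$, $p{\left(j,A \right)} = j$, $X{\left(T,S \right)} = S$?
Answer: $-30366$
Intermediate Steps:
$h{\left(o \right)} = 12 o \left(5 + o\right)$ ($h{\left(o \right)} = 6 \left(o + o\right) \left(o + 5\right) = 6 \cdot 2 o \left(5 + o\right) = 12 o \left(5 + o\right)$)
$- 417 h{\left(p{\left(C{\left(4,2 \right)},-3 \right)} \right)} - 342 = - 417 \cdot 12 \cdot \frac{2}{2} \left(5 + \frac{2}{2}\right) - 342 = - 417 \cdot 12 \cdot 2 \cdot \frac{1}{2} \left(5 + 2 \cdot \frac{1}{2}\right) - 342 = - 417 \cdot 12 \cdot 1 \left(5 + 1\right) - 342 = - 417 \cdot 12 \cdot 1 \cdot 6 - 342 = \left(-417\right) 72 - 342 = -30024 - 342 = -30366$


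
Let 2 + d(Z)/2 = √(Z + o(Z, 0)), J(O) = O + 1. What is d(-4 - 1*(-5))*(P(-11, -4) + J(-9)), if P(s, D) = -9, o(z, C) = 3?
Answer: 0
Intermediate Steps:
J(O) = 1 + O
d(Z) = -4 + 2*√(3 + Z) (d(Z) = -4 + 2*√(Z + 3) = -4 + 2*√(3 + Z))
d(-4 - 1*(-5))*(P(-11, -4) + J(-9)) = (-4 + 2*√(3 + (-4 - 1*(-5))))*(-9 + (1 - 9)) = (-4 + 2*√(3 + (-4 + 5)))*(-9 - 8) = (-4 + 2*√(3 + 1))*(-17) = (-4 + 2*√4)*(-17) = (-4 + 2*2)*(-17) = (-4 + 4)*(-17) = 0*(-17) = 0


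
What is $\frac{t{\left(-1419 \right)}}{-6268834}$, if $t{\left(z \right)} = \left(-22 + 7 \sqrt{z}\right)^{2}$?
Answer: $\frac{6277}{569894} + \frac{14 i \sqrt{1419}}{284947} \approx 0.011014 + 0.0018508 i$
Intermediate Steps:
$\frac{t{\left(-1419 \right)}}{-6268834} = \frac{\left(-22 + 7 \sqrt{-1419}\right)^{2}}{-6268834} = \left(-22 + 7 i \sqrt{1419}\right)^{2} \left(- \frac{1}{6268834}\right) = - \frac{\left(-22 + 7 i \sqrt{1419}\right)^{2}}{6268834}$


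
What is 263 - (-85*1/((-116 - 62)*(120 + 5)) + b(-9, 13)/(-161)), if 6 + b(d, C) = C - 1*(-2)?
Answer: 188463663/716450 ≈ 263.05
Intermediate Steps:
b(d, C) = -4 + C (b(d, C) = -6 + (C - 1*(-2)) = -6 + (C + 2) = -6 + (2 + C) = -4 + C)
263 - (-85*1/((-116 - 62)*(120 + 5)) + b(-9, 13)/(-161)) = 263 - (-85*1/((-116 - 62)*(120 + 5)) + (-4 + 13)/(-161)) = 263 - (-85/((-178*125)) + 9*(-1/161)) = 263 - (-85/(-22250) - 9/161) = 263 - (-85*(-1/22250) - 9/161) = 263 - (17/4450 - 9/161) = 263 - 1*(-37313/716450) = 263 + 37313/716450 = 188463663/716450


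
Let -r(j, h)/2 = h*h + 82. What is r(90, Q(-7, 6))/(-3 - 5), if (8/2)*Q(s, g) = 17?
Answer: 1601/64 ≈ 25.016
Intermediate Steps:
Q(s, g) = 17/4 (Q(s, g) = (¼)*17 = 17/4)
r(j, h) = -164 - 2*h² (r(j, h) = -2*(h*h + 82) = -2*(h² + 82) = -2*(82 + h²) = -164 - 2*h²)
r(90, Q(-7, 6))/(-3 - 5) = (-164 - 2*(17/4)²)/(-3 - 5) = (-164 - 2*289/16)/(-8) = (-164 - 289/8)*(-⅛) = -1601/8*(-⅛) = 1601/64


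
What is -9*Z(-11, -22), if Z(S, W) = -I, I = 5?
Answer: 45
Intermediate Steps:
Z(S, W) = -5 (Z(S, W) = -1*5 = -5)
-9*Z(-11, -22) = -9*(-5) = 45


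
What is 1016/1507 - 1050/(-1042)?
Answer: 1320511/785147 ≈ 1.6819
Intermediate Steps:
1016/1507 - 1050/(-1042) = 1016*(1/1507) - 1050*(-1/1042) = 1016/1507 + 525/521 = 1320511/785147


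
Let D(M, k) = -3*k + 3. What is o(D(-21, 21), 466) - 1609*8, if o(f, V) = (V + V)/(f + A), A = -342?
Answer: -2587738/201 ≈ -12874.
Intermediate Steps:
D(M, k) = 3 - 3*k
o(f, V) = 2*V/(-342 + f) (o(f, V) = (V + V)/(f - 342) = (2*V)/(-342 + f) = 2*V/(-342 + f))
o(D(-21, 21), 466) - 1609*8 = 2*466/(-342 + (3 - 3*21)) - 1609*8 = 2*466/(-342 + (3 - 63)) - 12872 = 2*466/(-342 - 60) - 12872 = 2*466/(-402) - 12872 = 2*466*(-1/402) - 12872 = -466/201 - 12872 = -2587738/201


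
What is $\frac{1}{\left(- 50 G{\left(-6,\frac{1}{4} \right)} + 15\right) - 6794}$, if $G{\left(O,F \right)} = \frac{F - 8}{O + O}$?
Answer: $- \frac{24}{163471} \approx -0.00014682$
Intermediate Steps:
$G{\left(O,F \right)} = \frac{-8 + F}{2 O}$
$\frac{1}{\left(- 50 G{\left(-6,\frac{1}{4} \right)} + 15\right) - 6794} = \frac{1}{\left(- 50 \frac{-8 + \frac{1}{4}}{2 \left(-6\right)} + 15\right) - 6794} = \frac{1}{\left(- 50 \cdot \frac{1}{2} \left(- \frac{1}{6}\right) \left(-8 + \frac{1}{4}\right) + 15\right) - 6794} = \frac{1}{\left(- 50 \cdot \frac{1}{2} \left(- \frac{1}{6}\right) \left(- \frac{31}{4}\right) + 15\right) - 6794} = \frac{1}{\left(\left(-50\right) \frac{31}{48} + 15\right) - 6794} = \frac{1}{\left(- \frac{775}{24} + 15\right) - 6794} = \frac{1}{- \frac{415}{24} - 6794} = \frac{1}{- \frac{163471}{24}} = - \frac{24}{163471}$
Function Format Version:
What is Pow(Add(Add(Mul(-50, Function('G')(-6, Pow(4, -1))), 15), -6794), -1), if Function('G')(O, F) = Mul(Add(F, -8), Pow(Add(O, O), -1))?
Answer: Rational(-24, 163471) ≈ -0.00014682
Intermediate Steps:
Function('G')(O, F) = Mul(Rational(1, 2), Pow(O, -1), Add(-8, F)) (Function('G')(O, F) = Mul(Add(-8, F), Pow(Mul(2, O), -1)) = Mul(Add(-8, F), Mul(Rational(1, 2), Pow(O, -1))) = Mul(Rational(1, 2), Pow(O, -1), Add(-8, F)))
Pow(Add(Add(Mul(-50, Function('G')(-6, Pow(4, -1))), 15), -6794), -1) = Pow(Add(Add(Mul(-50, Mul(Rational(1, 2), Pow(-6, -1), Add(-8, Pow(4, -1)))), 15), -6794), -1) = Pow(Add(Add(Mul(-50, Mul(Rational(1, 2), Rational(-1, 6), Add(-8, Rational(1, 4)))), 15), -6794), -1) = Pow(Add(Add(Mul(-50, Mul(Rational(1, 2), Rational(-1, 6), Rational(-31, 4))), 15), -6794), -1) = Pow(Add(Add(Mul(-50, Rational(31, 48)), 15), -6794), -1) = Pow(Add(Add(Rational(-775, 24), 15), -6794), -1) = Pow(Add(Rational(-415, 24), -6794), -1) = Pow(Rational(-163471, 24), -1) = Rational(-24, 163471)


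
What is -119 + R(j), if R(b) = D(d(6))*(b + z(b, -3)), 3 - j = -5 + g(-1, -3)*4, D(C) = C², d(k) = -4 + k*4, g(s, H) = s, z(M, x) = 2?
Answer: 5481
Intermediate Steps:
d(k) = -4 + 4*k
j = 12 (j = 3 - (-5 - 1*4) = 3 - (-5 - 4) = 3 - 1*(-9) = 3 + 9 = 12)
R(b) = 800 + 400*b (R(b) = (-4 + 4*6)²*(b + 2) = (-4 + 24)²*(2 + b) = 20²*(2 + b) = 400*(2 + b) = 800 + 400*b)
-119 + R(j) = -119 + (800 + 400*12) = -119 + (800 + 4800) = -119 + 5600 = 5481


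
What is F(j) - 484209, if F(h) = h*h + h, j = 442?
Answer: -288403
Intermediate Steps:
F(h) = h + h**2 (F(h) = h**2 + h = h + h**2)
F(j) - 484209 = 442*(1 + 442) - 484209 = 442*443 - 484209 = 195806 - 484209 = -288403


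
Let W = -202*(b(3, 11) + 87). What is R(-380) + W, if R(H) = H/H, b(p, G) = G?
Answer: -19795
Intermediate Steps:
R(H) = 1
W = -19796 (W = -202*(11 + 87) = -202*98 = -19796)
R(-380) + W = 1 - 19796 = -19795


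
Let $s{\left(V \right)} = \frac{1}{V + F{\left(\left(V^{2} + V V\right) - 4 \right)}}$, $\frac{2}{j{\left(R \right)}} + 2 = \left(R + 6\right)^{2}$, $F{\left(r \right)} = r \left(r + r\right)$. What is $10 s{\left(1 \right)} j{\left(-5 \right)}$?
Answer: $- \frac{20}{9} \approx -2.2222$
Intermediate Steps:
$F{\left(r \right)} = 2 r^{2}$ ($F{\left(r \right)} = r 2 r = 2 r^{2}$)
$j{\left(R \right)} = \frac{2}{-2 + \left(6 + R\right)^{2}}$ ($j{\left(R \right)} = \frac{2}{-2 + \left(R + 6\right)^{2}} = \frac{2}{-2 + \left(6 + R\right)^{2}}$)
$s{\left(V \right)} = \frac{1}{V + 2 \left(-4 + 2 V^{2}\right)^{2}}$ ($s{\left(V \right)} = \frac{1}{V + 2 \left(\left(V^{2} + V V\right) - 4\right)^{2}} = \frac{1}{V + 2 \left(\left(V^{2} + V^{2}\right) - 4\right)^{2}} = \frac{1}{V + 2 \left(2 V^{2} - 4\right)^{2}} = \frac{1}{V + 2 \left(-4 + 2 V^{2}\right)^{2}}$)
$10 s{\left(1 \right)} j{\left(-5 \right)} = \frac{10}{1 + 8 \left(-2 + 1^{2}\right)^{2}} \frac{2}{-2 + \left(6 - 5\right)^{2}} = \frac{10}{1 + 8 \left(-2 + 1\right)^{2}} \frac{2}{-2 + 1^{2}} = \frac{10}{1 + 8 \left(-1\right)^{2}} \frac{2}{-2 + 1} = \frac{10}{1 + 8 \cdot 1} \frac{2}{-1} = \frac{10}{1 + 8} \cdot 2 \left(-1\right) = \frac{10}{9} \left(-2\right) = - \frac{20}{9}$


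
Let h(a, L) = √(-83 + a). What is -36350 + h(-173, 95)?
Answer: -36350 + 16*I ≈ -36350.0 + 16.0*I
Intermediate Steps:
-36350 + h(-173, 95) = -36350 + √(-83 - 173) = -36350 + √(-256) = -36350 + 16*I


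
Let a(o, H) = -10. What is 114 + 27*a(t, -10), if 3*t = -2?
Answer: -156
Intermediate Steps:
t = -⅔ (t = (⅓)*(-2) = -⅔ ≈ -0.66667)
114 + 27*a(t, -10) = 114 + 27*(-10) = 114 - 270 = -156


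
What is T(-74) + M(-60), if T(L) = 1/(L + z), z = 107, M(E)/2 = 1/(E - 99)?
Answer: 31/1749 ≈ 0.017724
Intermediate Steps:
M(E) = 2/(-99 + E) (M(E) = 2/(E - 99) = 2/(-99 + E))
T(L) = 1/(107 + L) (T(L) = 1/(L + 107) = 1/(107 + L))
T(-74) + M(-60) = 1/(107 - 74) + 2/(-99 - 60) = 1/33 + 2/(-159) = 1/33 + 2*(-1/159) = 1/33 - 2/159 = 31/1749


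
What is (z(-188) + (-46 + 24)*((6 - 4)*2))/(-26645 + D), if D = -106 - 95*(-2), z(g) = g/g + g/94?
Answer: 89/26561 ≈ 0.0033508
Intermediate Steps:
z(g) = 1 + g/94 (z(g) = 1 + g*(1/94) = 1 + g/94)
D = 84 (D = -106 + 190 = 84)
(z(-188) + (-46 + 24)*((6 - 4)*2))/(-26645 + D) = ((1 + (1/94)*(-188)) + (-46 + 24)*((6 - 4)*2))/(-26645 + 84) = ((1 - 2) - 44*2)/(-26561) = (-1 - 22*4)*(-1/26561) = (-1 - 88)*(-1/26561) = -89*(-1/26561) = 89/26561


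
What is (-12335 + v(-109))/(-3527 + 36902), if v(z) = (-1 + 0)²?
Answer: -12334/33375 ≈ -0.36956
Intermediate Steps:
v(z) = 1 (v(z) = (-1)² = 1)
(-12335 + v(-109))/(-3527 + 36902) = (-12335 + 1)/(-3527 + 36902) = -12334/33375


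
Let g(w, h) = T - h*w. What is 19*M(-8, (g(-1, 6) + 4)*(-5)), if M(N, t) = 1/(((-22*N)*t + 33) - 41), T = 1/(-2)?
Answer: -19/8368 ≈ -0.0022706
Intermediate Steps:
T = -½ ≈ -0.50000
g(w, h) = -½ - h*w
M(N, t) = 1/(-8 - 22*N*t) (M(N, t) = 1/((-22*N*t + 33) - 41) = 1/((33 - 22*N*t) - 41) = 1/(-8 - 22*N*t))
19*M(-8, (g(-1, 6) + 4)*(-5)) = 19*(-1/(8 + 22*(-8)*(((-½ - 1*6*(-1)) + 4)*(-5)))) = 19*(-1/(8 + 22*(-8)*(((-½ + 6) + 4)*(-5)))) = 19*(-1/(8 + 22*(-8)*((11/2 + 4)*(-5)))) = 19*(-1/(8 + 22*(-8)*((19/2)*(-5)))) = 19*(-1/(8 + 22*(-8)*(-95/2))) = 19*(-1/(8 + 8360)) = 19*(-1/8368) = -19/8368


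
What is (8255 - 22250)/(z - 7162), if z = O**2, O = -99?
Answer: -13995/2639 ≈ -5.3031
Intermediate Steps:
z = 9801 (z = (-99)**2 = 9801)
(8255 - 22250)/(z - 7162) = (8255 - 22250)/(9801 - 7162) = -13995/2639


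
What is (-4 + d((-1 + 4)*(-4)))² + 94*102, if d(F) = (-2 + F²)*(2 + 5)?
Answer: 989688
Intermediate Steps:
d(F) = -14 + 7*F² (d(F) = (-2 + F²)*7 = -14 + 7*F²)
(-4 + d((-1 + 4)*(-4)))² + 94*102 = (-4 + (-14 + 7*((-1 + 4)*(-4))²))² + 94*102 = (-4 + (-14 + 7*(3*(-4))²))² + 9588 = (-4 + (-14 + 7*(-12)²))² + 9588 = (-4 + (-14 + 7*144))² + 9588 = (-4 + (-14 + 1008))² + 9588 = (-4 + 994)² + 9588 = 990² + 9588 = 980100 + 9588 = 989688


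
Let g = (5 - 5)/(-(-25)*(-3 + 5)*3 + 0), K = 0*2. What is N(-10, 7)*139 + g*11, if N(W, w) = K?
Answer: 0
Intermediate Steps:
K = 0
N(W, w) = 0
g = 0 (g = 0/(-(-25)*2*3 + 0) = 0/(-5*(-10)*3 + 0) = 0/(50*3 + 0) = 0/(150 + 0) = 0/150 = 0*(1/150) = 0)
N(-10, 7)*139 + g*11 = 0*139 + 0*11 = 0 + 0 = 0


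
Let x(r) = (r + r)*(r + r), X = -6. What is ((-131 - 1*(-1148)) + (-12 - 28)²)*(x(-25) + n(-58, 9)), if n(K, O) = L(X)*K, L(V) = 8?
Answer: 5328212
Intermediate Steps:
n(K, O) = 8*K
x(r) = 4*r² (x(r) = (2*r)*(2*r) = 4*r²)
((-131 - 1*(-1148)) + (-12 - 28)²)*(x(-25) + n(-58, 9)) = ((-131 - 1*(-1148)) + (-12 - 28)²)*(4*(-25)² + 8*(-58)) = ((-131 + 1148) + (-40)²)*(4*625 - 464) = (1017 + 1600)*(2500 - 464) = 2617*2036 = 5328212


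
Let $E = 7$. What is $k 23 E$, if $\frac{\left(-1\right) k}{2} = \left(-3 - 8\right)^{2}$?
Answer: $-38962$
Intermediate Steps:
$k = -242$ ($k = - 2 \left(-3 - 8\right)^{2} = - 2 \left(-11\right)^{2} = \left(-2\right) 121 = -242$)
$k 23 E = - 242 \cdot 23 \cdot 7 = \left(-242\right) 161 = -38962$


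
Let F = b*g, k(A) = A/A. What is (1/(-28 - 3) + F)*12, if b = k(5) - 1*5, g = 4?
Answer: -5964/31 ≈ -192.39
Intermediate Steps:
k(A) = 1
b = -4 (b = 1 - 1*5 = 1 - 5 = -4)
F = -16 (F = -4*4 = -16)
(1/(-28 - 3) + F)*12 = (1/(-28 - 3) - 16)*12 = (1/(-31) - 16)*12 = (-1/31 - 16)*12 = -497/31*12 = -5964/31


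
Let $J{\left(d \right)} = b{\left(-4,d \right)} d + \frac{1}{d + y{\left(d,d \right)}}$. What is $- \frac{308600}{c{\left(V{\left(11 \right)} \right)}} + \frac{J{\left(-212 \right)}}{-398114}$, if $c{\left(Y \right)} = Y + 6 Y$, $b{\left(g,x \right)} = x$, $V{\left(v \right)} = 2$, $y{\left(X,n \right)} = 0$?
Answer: $- \frac{13023012619289}{590801176} \approx -22043.0$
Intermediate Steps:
$c{\left(Y \right)} = 7 Y$
$J{\left(d \right)} = \frac{1}{d} + d^{2}$ ($J{\left(d \right)} = d d + \frac{1}{d + 0} = d^{2} + \frac{1}{d} = \frac{1}{d} + d^{2}$)
$- \frac{308600}{c{\left(V{\left(11 \right)} \right)}} + \frac{J{\left(-212 \right)}}{-398114} = - \frac{308600}{7 \cdot 2} + \frac{\frac{1}{-212} \left(1 + \left(-212\right)^{3}\right)}{-398114} = - \frac{308600}{14} + - \frac{1 - 9528128}{212} \left(- \frac{1}{398114}\right) = \left(-308600\right) \frac{1}{14} + \left(- \frac{1}{212}\right) \left(-9528127\right) \left(- \frac{1}{398114}\right) = - \frac{154300}{7} + \frac{9528127}{212} \left(- \frac{1}{398114}\right) = - \frac{154300}{7} - \frac{9528127}{84400168} = - \frac{13023012619289}{590801176}$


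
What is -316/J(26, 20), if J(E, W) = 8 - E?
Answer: 158/9 ≈ 17.556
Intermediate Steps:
-316/J(26, 20) = -316/(8 - 1*26) = -316/(8 - 26) = -316/(-18) = -316*(-1/18) = 158/9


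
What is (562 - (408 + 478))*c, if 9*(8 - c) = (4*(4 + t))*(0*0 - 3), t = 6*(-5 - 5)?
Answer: 21600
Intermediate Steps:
t = -60 (t = 6*(-10) = -60)
c = -200/3 (c = 8 - 4*(4 - 60)*(0*0 - 3)/9 = 8 - 4*(-56)*(0 - 3)/9 = 8 - (-224)*(-3)/9 = 8 - ⅑*672 = 8 - 224/3 = -200/3 ≈ -66.667)
(562 - (408 + 478))*c = (562 - (408 + 478))*(-200/3) = (562 - 1*886)*(-200/3) = (562 - 886)*(-200/3) = -324*(-200/3) = 21600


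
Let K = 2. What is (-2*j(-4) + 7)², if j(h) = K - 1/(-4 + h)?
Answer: 121/16 ≈ 7.5625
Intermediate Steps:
j(h) = 2 - 1/(-4 + h)
(-2*j(-4) + 7)² = (-2*(-9 + 2*(-4))/(-4 - 4) + 7)² = (-2*(-9 - 8)/(-8) + 7)² = (-(-1)*(-17)/4 + 7)² = (-2*17/8 + 7)² = (-17/4 + 7)² = (11/4)² = 121/16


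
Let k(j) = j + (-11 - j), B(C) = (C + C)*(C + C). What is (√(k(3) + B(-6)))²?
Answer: 133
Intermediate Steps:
B(C) = 4*C² (B(C) = (2*C)*(2*C) = 4*C²)
k(j) = -11
(√(k(3) + B(-6)))² = (√(-11 + 4*(-6)²))² = (√(-11 + 4*36))² = (√(-11 + 144))² = (√133)² = 133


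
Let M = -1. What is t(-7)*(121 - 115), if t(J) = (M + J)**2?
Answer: 384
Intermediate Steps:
t(J) = (-1 + J)**2
t(-7)*(121 - 115) = (-1 - 7)**2*(121 - 115) = (-8)**2*6 = 64*6 = 384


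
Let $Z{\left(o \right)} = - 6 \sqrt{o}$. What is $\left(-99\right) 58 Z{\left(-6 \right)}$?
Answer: $34452 i \sqrt{6} \approx 84390.0 i$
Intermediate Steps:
$\left(-99\right) 58 Z{\left(-6 \right)} = \left(-99\right) 58 \left(- 6 \sqrt{-6}\right) = - 5742 \left(- 6 i \sqrt{6}\right) = 34452 i \sqrt{6}$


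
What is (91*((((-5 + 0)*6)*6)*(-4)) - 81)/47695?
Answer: 65439/47695 ≈ 1.3720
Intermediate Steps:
(91*((((-5 + 0)*6)*6)*(-4)) - 81)/47695 = (91*((-5*6*6)*(-4)) - 81)*(1/47695) = (91*(-30*6*(-4)) - 81)*(1/47695) = (91*(-180*(-4)) - 81)*(1/47695) = (91*720 - 81)*(1/47695) = (65520 - 81)*(1/47695) = 65439*(1/47695) = 65439/47695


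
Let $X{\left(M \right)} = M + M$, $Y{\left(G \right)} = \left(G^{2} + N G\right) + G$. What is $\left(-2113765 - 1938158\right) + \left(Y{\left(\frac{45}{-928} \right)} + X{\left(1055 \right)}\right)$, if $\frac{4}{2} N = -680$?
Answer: $- \frac{3487619999927}{861184} \approx -4.0498 \cdot 10^{6}$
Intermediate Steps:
$N = -340$ ($N = \frac{1}{2} \left(-680\right) = -340$)
$Y{\left(G \right)} = G^{2} - 339 G$ ($Y{\left(G \right)} = \left(G^{2} - 340 G\right) + G = G^{2} - 339 G$)
$X{\left(M \right)} = 2 M$
$\left(-2113765 - 1938158\right) + \left(Y{\left(\frac{45}{-928} \right)} + X{\left(1055 \right)}\right) = \left(-2113765 - 1938158\right) + \left(\frac{45}{-928} \left(-339 + \frac{45}{-928}\right) + 2 \cdot 1055\right) = \left(-2113765 - 1938158\right) + \left(45 \left(- \frac{1}{928}\right) \left(-339 + 45 \left(- \frac{1}{928}\right)\right) + 2110\right) = -4051923 + \left(- \frac{45 \left(-339 - \frac{45}{928}\right)}{928} + 2110\right) = -4051923 + \left(\left(- \frac{45}{928}\right) \left(- \frac{314637}{928}\right) + 2110\right) = -4051923 + \left(\frac{14158665}{861184} + 2110\right) = -4051923 + \frac{1831256905}{861184} = - \frac{3487619999927}{861184}$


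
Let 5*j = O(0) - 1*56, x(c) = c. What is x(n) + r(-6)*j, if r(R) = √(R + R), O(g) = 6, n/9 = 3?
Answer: 27 - 20*I*√3 ≈ 27.0 - 34.641*I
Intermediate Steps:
n = 27 (n = 9*3 = 27)
r(R) = √2*√R (r(R) = √(2*R) = √2*√R)
j = -10 (j = (6 - 1*56)/5 = (6 - 56)/5 = (⅕)*(-50) = -10)
x(n) + r(-6)*j = 27 + (√2*√(-6))*(-10) = 27 + (√2*(I*√6))*(-10) = 27 + (2*I*√3)*(-10) = 27 - 20*I*√3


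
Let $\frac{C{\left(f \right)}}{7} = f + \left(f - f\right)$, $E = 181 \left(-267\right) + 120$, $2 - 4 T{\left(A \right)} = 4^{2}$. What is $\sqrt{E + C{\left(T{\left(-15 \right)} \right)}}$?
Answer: $\frac{i \sqrt{192926}}{2} \approx 219.62 i$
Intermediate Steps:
$T{\left(A \right)} = - \frac{7}{2}$ ($T{\left(A \right)} = \frac{1}{2} - \frac{4^{2}}{4} = \frac{1}{2} - 4 = - \frac{7}{2}$)
$E = -48207$ ($E = -48327 + 120 = -48207$)
$C{\left(f \right)} = 7 f$ ($C{\left(f \right)} = 7 \left(f + \left(f - f\right)\right) = 7 \left(f + 0\right) = 7 f$)
$\sqrt{E + C{\left(T{\left(-15 \right)} \right)}} = \sqrt{-48207 + 7 \left(- \frac{7}{2}\right)} = \sqrt{-48207 - \frac{49}{2}} = \sqrt{- \frac{96463}{2}} = \frac{i \sqrt{192926}}{2}$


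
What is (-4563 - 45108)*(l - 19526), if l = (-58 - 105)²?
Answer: -349832853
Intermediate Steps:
l = 26569 (l = (-163)² = 26569)
(-4563 - 45108)*(l - 19526) = (-4563 - 45108)*(26569 - 19526) = -49671*7043 = -349832853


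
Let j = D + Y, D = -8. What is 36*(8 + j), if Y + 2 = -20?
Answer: -792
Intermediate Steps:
Y = -22 (Y = -2 - 20 = -22)
j = -30 (j = -8 - 22 = -30)
36*(8 + j) = 36*(8 - 30) = 36*(-22) = -792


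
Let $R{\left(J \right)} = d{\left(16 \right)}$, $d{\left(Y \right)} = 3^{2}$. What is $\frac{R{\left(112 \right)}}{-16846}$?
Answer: $- \frac{9}{16846} \approx -0.00053425$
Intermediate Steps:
$d{\left(Y \right)} = 9$
$R{\left(J \right)} = 9$
$\frac{R{\left(112 \right)}}{-16846} = \frac{9}{-16846} = 9 \left(- \frac{1}{16846}\right) = - \frac{9}{16846}$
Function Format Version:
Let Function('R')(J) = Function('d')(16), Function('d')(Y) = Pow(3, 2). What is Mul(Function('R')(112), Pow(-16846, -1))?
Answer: Rational(-9, 16846) ≈ -0.00053425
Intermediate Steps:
Function('d')(Y) = 9
Function('R')(J) = 9
Mul(Function('R')(112), Pow(-16846, -1)) = Mul(9, Pow(-16846, -1)) = Mul(9, Rational(-1, 16846)) = Rational(-9, 16846)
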